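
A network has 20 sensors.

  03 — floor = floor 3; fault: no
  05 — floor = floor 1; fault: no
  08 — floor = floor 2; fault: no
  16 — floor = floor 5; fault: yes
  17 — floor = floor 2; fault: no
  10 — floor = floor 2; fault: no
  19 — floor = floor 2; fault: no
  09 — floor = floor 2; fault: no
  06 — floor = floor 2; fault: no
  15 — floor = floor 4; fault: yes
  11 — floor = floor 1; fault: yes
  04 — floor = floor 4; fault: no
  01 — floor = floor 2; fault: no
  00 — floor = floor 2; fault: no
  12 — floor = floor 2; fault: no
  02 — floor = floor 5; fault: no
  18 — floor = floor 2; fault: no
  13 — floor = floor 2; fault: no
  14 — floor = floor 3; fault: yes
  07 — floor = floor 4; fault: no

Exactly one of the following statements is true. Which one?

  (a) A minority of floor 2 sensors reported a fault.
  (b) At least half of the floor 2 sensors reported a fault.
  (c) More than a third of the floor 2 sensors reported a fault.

|A| = 11, |A ∩ B| = 0, |A ∖ B| = 11.
(a) requires |A ∩ B| < |A ∖ B|: true.
(b) requires |A ∩ B| ≥ |A ∖ B|: false.
(c) requires |A ∩ B| / |A| > 1/3: false.

(a)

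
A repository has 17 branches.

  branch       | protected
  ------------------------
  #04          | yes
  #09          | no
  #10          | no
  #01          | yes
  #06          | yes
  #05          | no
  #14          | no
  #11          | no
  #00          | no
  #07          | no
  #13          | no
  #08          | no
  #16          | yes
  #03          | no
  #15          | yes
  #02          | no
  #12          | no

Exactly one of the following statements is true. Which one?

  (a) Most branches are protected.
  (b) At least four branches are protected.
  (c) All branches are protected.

|A| = 17, |A ∩ B| = 5, |A ∖ B| = 12.
(a) requires |A ∩ B| > |A ∖ B|: false.
(b) requires |A ∩ B| ≥ 4: true.
(c) requires A ⊆ B, i.e. every element of A is in B (|A ∖ B| = 0): false.

(b)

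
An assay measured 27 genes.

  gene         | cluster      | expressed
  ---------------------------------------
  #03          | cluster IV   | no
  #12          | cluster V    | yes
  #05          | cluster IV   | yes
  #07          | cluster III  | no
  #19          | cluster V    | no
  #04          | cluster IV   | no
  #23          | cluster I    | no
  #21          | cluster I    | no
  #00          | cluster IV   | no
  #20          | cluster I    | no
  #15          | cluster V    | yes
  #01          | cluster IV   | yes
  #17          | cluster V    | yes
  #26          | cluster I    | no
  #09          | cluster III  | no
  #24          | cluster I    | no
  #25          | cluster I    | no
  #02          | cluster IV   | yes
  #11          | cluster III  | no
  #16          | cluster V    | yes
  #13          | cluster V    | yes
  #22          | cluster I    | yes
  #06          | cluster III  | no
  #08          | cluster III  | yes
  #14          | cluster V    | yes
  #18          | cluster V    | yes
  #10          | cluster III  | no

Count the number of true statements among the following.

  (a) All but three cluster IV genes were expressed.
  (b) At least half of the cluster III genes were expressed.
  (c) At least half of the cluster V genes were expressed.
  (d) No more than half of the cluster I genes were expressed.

3

(a) cluster IV: |A| = 6, |A ∩ B| = 3; needs |A ∖ B| = 3 — true.
(b) cluster III: |A| = 6, |A ∩ B| = 1; needs |A ∩ B| ≥ |A ∖ B| — false.
(c) cluster V: |A| = 8, |A ∩ B| = 7; needs |A ∩ B| ≥ |A ∖ B| — true.
(d) cluster I: |A| = 7, |A ∩ B| = 1; needs |A ∩ B| ≤ |A ∖ B| — true.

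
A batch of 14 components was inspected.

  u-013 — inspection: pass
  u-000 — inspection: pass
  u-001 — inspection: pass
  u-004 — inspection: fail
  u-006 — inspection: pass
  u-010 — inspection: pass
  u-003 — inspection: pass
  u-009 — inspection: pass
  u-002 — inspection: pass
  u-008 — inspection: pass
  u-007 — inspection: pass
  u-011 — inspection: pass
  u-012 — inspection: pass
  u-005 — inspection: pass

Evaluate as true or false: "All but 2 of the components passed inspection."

'All but 2 of the components passed inspection' holds iff |A ∖ B| = 2.
A (the restrictor) = {u-013, u-000, u-001, u-004, u-006, u-010, u-003, u-009, u-002, u-008, u-007, u-011, u-012, u-005}, |A| = 14.
A ∖ B = {u-004}, so |A ∖ B| = 1.
|A ∖ B| = 1, so the statement is false.

False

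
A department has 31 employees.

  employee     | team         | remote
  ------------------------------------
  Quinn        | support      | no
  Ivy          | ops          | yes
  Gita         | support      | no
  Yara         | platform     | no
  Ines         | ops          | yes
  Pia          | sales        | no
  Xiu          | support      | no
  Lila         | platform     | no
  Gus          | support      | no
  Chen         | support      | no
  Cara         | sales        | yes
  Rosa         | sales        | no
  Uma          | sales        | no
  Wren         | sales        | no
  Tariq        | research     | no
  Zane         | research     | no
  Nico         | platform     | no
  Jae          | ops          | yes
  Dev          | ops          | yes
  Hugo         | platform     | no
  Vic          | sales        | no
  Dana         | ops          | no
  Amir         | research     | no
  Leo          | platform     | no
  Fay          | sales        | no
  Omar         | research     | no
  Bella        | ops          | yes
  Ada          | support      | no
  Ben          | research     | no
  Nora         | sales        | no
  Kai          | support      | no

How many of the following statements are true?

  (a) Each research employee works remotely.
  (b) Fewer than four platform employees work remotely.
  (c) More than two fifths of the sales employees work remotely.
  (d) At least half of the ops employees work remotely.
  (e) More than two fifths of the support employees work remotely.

2

(a) research: |A| = 5, |A ∩ B| = 0; needs A ⊆ B, i.e. every element of A is in B (|A ∖ B| = 0) — false.
(b) platform: |A| = 5, |A ∩ B| = 0; needs |A ∩ B| < 4 — true.
(c) sales: |A| = 8, |A ∩ B| = 1; needs |A ∩ B| / |A| > 2/5 — false.
(d) ops: |A| = 6, |A ∩ B| = 5; needs |A ∩ B| ≥ |A ∖ B| — true.
(e) support: |A| = 7, |A ∩ B| = 0; needs |A ∩ B| / |A| > 2/5 — false.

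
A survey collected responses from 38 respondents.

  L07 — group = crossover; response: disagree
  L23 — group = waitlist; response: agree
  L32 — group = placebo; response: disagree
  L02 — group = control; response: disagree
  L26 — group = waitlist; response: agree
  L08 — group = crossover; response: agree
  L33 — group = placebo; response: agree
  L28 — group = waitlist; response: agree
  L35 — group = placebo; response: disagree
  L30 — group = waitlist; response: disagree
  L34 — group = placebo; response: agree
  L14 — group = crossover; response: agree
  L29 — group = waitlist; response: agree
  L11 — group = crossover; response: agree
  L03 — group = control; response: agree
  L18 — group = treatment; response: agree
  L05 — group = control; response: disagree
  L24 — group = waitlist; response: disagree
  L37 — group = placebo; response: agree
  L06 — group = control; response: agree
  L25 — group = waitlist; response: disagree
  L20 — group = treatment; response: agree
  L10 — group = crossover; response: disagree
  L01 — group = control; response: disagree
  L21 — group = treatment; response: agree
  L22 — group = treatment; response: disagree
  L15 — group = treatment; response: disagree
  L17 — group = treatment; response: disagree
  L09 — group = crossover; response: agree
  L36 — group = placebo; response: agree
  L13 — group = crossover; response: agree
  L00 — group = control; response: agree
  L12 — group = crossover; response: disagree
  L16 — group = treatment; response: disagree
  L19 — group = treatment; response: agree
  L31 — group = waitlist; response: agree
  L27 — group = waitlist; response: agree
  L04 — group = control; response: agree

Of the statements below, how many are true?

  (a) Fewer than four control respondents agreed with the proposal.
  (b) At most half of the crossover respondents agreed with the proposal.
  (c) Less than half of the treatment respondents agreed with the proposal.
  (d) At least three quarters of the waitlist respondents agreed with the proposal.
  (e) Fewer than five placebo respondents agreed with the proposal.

(a) control: |A| = 7, |A ∩ B| = 4; needs |A ∩ B| < 4 — false.
(b) crossover: |A| = 8, |A ∩ B| = 5; needs |A ∩ B| ≤ |A ∖ B| — false.
(c) treatment: |A| = 8, |A ∩ B| = 4; needs |A ∩ B| < |A ∖ B| — false.
(d) waitlist: |A| = 9, |A ∩ B| = 6; needs |A ∩ B| / |A| ≥ 3/4 — false.
(e) placebo: |A| = 6, |A ∩ B| = 4; needs |A ∩ B| < 5 — true.

1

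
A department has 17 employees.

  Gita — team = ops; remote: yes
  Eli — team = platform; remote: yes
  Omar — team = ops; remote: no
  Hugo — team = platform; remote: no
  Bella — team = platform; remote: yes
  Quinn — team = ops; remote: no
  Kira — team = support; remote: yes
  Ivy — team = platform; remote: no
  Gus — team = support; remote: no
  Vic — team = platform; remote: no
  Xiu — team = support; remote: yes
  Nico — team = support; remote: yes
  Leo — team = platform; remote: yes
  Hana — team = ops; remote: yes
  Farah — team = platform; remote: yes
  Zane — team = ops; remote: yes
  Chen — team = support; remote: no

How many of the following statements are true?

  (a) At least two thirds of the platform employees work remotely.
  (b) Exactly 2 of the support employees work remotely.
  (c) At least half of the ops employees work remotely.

(a) platform: |A| = 7, |A ∩ B| = 4; needs |A ∩ B| / |A| ≥ 2/3 — false.
(b) support: |A| = 5, |A ∩ B| = 3; needs |A ∩ B| = 2 — false.
(c) ops: |A| = 5, |A ∩ B| = 3; needs |A ∩ B| ≥ |A ∖ B| — true.

1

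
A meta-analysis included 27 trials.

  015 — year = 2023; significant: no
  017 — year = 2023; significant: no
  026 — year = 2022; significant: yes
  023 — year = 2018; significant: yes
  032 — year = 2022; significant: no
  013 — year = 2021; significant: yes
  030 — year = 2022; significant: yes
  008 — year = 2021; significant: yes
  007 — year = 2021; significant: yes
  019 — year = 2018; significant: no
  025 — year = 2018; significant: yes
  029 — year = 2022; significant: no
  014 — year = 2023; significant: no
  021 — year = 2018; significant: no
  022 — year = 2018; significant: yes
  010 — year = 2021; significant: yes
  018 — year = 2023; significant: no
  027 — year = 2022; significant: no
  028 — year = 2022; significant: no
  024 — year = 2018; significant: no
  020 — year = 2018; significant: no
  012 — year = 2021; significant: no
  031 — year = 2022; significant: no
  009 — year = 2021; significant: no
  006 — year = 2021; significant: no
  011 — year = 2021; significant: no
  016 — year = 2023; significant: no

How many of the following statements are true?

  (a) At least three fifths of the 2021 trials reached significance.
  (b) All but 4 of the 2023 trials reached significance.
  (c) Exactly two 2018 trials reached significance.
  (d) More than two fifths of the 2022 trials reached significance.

(a) 2021: |A| = 8, |A ∩ B| = 4; needs |A ∩ B| / |A| ≥ 3/5 — false.
(b) 2023: |A| = 5, |A ∩ B| = 0; needs |A ∖ B| = 4 — false.
(c) 2018: |A| = 7, |A ∩ B| = 3; needs |A ∩ B| = 2 — false.
(d) 2022: |A| = 7, |A ∩ B| = 2; needs |A ∩ B| / |A| > 2/5 — false.

0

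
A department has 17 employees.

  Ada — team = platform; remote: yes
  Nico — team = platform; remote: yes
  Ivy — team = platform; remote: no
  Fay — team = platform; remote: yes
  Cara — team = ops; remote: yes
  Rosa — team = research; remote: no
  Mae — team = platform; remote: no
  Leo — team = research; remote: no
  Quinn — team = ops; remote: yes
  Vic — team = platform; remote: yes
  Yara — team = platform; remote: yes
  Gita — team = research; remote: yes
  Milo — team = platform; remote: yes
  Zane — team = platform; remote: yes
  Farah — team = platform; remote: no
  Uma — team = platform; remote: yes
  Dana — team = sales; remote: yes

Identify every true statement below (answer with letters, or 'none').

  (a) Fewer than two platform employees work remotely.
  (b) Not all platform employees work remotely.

(b)

|A| = 11, |A ∩ B| = 8, |A ∖ B| = 3.
(a) |A ∩ B| < 2: fails.
(b) A ⊄ B (|A ∖ B| ≥ 1): holds.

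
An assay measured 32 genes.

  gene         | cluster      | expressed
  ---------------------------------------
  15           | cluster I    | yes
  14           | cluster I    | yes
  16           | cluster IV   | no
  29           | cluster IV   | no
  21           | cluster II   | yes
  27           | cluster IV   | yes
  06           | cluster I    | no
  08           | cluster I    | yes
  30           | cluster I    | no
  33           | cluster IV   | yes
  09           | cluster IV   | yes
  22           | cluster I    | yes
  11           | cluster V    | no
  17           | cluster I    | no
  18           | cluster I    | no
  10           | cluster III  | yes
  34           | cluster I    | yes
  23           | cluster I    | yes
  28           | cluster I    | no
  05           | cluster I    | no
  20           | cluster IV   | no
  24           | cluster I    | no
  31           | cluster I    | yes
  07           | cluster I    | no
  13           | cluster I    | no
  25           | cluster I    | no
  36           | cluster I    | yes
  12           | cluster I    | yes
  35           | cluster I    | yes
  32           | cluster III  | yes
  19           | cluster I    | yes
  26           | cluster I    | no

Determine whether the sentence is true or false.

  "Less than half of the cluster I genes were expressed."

False

'Less than half of the cluster I genes were expressed' holds iff |A ∩ B| < |A ∖ B|.
|A| = 22, |A ∩ B| = 11, |A ∖ B| = 11.
11 = 11, so the statement is false.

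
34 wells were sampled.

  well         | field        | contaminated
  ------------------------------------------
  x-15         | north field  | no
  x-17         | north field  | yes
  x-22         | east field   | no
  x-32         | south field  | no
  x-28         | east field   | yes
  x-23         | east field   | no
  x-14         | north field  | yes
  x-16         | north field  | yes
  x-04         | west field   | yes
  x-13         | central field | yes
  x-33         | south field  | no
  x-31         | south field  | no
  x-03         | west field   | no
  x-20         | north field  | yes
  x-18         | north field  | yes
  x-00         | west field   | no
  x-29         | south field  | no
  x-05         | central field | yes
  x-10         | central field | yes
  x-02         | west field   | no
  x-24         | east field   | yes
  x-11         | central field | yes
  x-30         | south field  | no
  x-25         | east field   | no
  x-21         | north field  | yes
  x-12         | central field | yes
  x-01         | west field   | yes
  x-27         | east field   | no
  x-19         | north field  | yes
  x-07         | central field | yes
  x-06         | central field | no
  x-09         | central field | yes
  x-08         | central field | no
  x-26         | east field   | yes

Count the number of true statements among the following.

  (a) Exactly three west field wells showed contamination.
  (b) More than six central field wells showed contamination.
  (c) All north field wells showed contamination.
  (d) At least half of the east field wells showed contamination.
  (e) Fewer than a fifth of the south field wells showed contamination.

2

(a) west field: |A| = 5, |A ∩ B| = 2; needs |A ∩ B| = 3 — false.
(b) central field: |A| = 9, |A ∩ B| = 7; needs |A ∩ B| > 6 — true.
(c) north field: |A| = 8, |A ∩ B| = 7; needs A ⊆ B, i.e. every element of A is in B (|A ∖ B| = 0) — false.
(d) east field: |A| = 7, |A ∩ B| = 3; needs |A ∩ B| ≥ |A ∖ B| — false.
(e) south field: |A| = 5, |A ∩ B| = 0; needs |A ∩ B| / |A| < 1/5 — true.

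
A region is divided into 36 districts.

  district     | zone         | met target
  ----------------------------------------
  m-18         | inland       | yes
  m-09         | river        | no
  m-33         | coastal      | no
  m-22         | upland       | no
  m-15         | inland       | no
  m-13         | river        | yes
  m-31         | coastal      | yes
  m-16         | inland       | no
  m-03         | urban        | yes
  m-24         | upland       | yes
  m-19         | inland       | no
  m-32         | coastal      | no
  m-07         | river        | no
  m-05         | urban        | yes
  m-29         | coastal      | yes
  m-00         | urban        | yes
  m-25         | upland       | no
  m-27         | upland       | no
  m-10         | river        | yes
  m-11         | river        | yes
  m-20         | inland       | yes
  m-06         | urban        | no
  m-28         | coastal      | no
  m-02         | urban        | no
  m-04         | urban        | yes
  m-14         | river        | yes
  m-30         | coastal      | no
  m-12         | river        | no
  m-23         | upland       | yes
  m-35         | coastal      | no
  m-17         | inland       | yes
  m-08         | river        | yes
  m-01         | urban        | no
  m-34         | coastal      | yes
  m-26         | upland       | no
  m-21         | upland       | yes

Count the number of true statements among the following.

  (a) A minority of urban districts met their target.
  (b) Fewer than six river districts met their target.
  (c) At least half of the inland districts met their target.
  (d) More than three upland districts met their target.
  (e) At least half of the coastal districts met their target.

2

(a) urban: |A| = 7, |A ∩ B| = 4; needs |A ∩ B| < |A ∖ B| — false.
(b) river: |A| = 8, |A ∩ B| = 5; needs |A ∩ B| < 6 — true.
(c) inland: |A| = 6, |A ∩ B| = 3; needs |A ∩ B| ≥ |A ∖ B| — true.
(d) upland: |A| = 7, |A ∩ B| = 3; needs |A ∩ B| > 3 — false.
(e) coastal: |A| = 8, |A ∩ B| = 3; needs |A ∩ B| ≥ |A ∖ B| — false.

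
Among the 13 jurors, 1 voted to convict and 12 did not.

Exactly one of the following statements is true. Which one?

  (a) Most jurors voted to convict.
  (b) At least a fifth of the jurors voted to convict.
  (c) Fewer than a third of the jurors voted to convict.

|A| = 13, |A ∩ B| = 1, |A ∖ B| = 12.
(a) requires |A ∩ B| > |A ∖ B|: false.
(b) requires |A ∩ B| / |A| ≥ 1/5: false.
(c) requires |A ∩ B| / |A| < 1/3: true.

(c)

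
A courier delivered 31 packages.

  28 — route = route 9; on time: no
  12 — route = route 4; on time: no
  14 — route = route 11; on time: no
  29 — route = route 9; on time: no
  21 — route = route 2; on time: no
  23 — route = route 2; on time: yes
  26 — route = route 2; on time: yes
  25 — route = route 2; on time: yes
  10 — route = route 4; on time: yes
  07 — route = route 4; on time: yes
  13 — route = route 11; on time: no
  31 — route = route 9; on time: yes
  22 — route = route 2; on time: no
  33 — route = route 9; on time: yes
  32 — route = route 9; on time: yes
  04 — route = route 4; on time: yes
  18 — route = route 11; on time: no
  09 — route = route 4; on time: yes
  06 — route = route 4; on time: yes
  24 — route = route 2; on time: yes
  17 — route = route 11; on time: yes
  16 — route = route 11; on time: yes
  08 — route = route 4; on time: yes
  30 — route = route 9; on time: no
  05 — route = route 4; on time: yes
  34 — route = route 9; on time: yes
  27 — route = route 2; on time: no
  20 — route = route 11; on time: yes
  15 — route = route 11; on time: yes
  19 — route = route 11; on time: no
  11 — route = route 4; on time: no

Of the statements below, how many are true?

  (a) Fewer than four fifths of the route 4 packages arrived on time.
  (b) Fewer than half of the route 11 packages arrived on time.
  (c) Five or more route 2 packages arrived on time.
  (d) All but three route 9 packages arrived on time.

2

(a) route 4: |A| = 9, |A ∩ B| = 7; needs |A ∩ B| / |A| < 4/5 — true.
(b) route 11: |A| = 8, |A ∩ B| = 4; needs |A ∩ B| < |A ∖ B| — false.
(c) route 2: |A| = 7, |A ∩ B| = 4; needs |A ∩ B| ≥ 5 — false.
(d) route 9: |A| = 7, |A ∩ B| = 4; needs |A ∖ B| = 3 — true.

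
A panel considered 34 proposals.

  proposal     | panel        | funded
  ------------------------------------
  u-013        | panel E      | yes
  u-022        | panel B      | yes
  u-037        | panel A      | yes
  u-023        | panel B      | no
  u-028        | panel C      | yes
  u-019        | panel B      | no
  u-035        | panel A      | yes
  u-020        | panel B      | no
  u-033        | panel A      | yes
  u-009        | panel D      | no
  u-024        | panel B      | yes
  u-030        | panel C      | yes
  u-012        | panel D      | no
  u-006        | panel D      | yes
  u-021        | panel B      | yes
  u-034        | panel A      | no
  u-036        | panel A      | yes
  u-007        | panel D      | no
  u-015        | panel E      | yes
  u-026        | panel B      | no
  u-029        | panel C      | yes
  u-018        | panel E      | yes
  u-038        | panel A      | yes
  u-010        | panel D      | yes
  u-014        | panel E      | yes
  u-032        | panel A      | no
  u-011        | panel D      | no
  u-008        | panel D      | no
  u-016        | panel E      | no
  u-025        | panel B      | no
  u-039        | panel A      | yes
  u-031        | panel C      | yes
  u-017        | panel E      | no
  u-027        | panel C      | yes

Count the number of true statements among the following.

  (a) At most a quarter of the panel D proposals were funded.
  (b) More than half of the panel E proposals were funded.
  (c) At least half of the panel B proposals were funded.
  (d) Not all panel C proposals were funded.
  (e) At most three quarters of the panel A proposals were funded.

2

(a) panel D: |A| = 7, |A ∩ B| = 2; needs |A ∩ B| / |A| ≤ 1/4 — false.
(b) panel E: |A| = 6, |A ∩ B| = 4; needs |A ∩ B| > |A ∖ B| — true.
(c) panel B: |A| = 8, |A ∩ B| = 3; needs |A ∩ B| ≥ |A ∖ B| — false.
(d) panel C: |A| = 5, |A ∩ B| = 5; needs A ⊄ B (|A ∖ B| ≥ 1) — false.
(e) panel A: |A| = 8, |A ∩ B| = 6; needs |A ∩ B| / |A| ≤ 3/4 — true.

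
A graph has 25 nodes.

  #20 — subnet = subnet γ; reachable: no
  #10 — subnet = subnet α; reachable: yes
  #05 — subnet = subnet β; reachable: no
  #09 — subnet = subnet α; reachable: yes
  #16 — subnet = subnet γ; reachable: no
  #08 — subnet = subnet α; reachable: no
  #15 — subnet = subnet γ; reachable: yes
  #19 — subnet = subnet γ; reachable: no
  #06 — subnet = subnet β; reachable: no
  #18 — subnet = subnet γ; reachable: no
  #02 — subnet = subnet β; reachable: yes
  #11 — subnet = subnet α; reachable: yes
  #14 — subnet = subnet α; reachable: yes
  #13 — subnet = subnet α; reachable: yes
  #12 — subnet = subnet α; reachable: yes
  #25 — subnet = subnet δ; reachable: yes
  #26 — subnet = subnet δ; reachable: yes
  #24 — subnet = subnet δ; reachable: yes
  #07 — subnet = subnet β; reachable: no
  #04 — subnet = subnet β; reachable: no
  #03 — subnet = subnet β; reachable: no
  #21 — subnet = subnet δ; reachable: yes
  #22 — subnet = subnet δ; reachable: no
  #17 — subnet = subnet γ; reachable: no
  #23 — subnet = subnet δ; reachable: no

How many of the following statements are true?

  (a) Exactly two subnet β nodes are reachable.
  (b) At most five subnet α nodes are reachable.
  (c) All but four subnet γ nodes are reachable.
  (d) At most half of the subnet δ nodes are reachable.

0

(a) subnet β: |A| = 6, |A ∩ B| = 1; needs |A ∩ B| = 2 — false.
(b) subnet α: |A| = 7, |A ∩ B| = 6; needs |A ∩ B| ≤ 5 — false.
(c) subnet γ: |A| = 6, |A ∩ B| = 1; needs |A ∖ B| = 4 — false.
(d) subnet δ: |A| = 6, |A ∩ B| = 4; needs |A ∩ B| ≤ |A ∖ B| — false.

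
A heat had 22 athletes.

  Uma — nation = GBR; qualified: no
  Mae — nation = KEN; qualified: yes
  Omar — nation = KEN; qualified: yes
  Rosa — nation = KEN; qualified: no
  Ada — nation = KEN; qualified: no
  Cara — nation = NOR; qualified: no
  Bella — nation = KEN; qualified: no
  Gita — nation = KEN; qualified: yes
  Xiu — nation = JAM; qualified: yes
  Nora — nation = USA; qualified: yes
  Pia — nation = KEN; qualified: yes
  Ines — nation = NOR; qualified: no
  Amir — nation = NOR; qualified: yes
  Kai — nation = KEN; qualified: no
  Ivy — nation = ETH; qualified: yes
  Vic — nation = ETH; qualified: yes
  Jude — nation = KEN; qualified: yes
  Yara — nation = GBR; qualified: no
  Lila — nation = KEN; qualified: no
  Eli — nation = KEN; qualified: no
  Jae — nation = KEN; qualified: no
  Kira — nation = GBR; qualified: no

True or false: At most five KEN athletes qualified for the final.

True

Truth condition: |A ∩ B| ≤ 5.
A (the restrictor) = {Mae, Omar, Rosa, Ada, Bella, Gita, Pia, Kai, Jude, Lila, Eli, Jae}, |A| = 12.
A ∩ B = {Mae, Omar, Gita, Pia, Jude}, so |A ∩ B| = 5.
|A ∩ B| = 5, so the statement is true.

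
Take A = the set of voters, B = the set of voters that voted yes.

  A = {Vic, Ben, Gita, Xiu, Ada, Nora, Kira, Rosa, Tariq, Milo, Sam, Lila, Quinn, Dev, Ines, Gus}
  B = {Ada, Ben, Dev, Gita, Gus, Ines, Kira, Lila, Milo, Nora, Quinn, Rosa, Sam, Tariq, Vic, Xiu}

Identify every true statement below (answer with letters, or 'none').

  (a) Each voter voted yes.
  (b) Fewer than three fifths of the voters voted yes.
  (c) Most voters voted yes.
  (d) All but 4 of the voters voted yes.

(a), (c)

|A| = 16, |A ∩ B| = 16, |A ∖ B| = 0.
(a) A ⊆ B, i.e. every element of A is in B (|A ∖ B| = 0): holds.
(b) |A ∩ B| / |A| < 3/5: fails.
(c) |A ∩ B| > |A ∖ B|: holds.
(d) |A ∖ B| = 4: fails.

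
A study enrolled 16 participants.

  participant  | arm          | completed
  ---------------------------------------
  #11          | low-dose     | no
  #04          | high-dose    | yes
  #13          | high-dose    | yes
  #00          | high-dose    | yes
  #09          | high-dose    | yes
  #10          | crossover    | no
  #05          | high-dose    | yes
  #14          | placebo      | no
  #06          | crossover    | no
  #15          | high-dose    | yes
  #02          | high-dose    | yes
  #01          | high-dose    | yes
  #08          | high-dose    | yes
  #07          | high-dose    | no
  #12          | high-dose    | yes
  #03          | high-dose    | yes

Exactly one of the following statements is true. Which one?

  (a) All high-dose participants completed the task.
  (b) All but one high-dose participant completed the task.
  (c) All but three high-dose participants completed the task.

(b)

|A| = 12, |A ∩ B| = 11, |A ∖ B| = 1.
(a) requires A ⊆ B, i.e. every element of A is in B (|A ∖ B| = 0): false.
(b) requires |A ∖ B| = 1: true.
(c) requires |A ∖ B| = 3: false.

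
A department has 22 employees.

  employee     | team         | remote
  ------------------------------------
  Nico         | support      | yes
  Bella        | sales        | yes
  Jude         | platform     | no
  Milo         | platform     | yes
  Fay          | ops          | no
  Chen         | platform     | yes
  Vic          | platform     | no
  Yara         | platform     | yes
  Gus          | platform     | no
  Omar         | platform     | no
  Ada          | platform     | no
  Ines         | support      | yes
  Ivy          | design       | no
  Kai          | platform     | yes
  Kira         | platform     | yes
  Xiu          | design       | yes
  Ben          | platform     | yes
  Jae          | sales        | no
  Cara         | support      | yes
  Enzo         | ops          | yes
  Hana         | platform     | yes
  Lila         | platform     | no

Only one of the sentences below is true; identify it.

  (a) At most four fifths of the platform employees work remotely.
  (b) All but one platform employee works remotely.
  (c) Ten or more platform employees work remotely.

(a)

|A| = 13, |A ∩ B| = 7, |A ∖ B| = 6.
(a) requires |A ∩ B| / |A| ≤ 4/5: true.
(b) requires |A ∖ B| = 1: false.
(c) requires |A ∩ B| ≥ 10: false.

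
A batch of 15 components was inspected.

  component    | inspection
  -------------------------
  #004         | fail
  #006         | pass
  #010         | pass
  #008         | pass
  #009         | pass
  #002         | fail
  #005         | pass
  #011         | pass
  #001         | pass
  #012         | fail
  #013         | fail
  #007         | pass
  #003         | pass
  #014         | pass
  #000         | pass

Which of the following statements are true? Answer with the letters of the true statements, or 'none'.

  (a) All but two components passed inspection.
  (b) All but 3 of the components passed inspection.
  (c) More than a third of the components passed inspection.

(c)

|A| = 15, |A ∩ B| = 11, |A ∖ B| = 4.
(a) |A ∖ B| = 2: fails.
(b) |A ∖ B| = 3: fails.
(c) |A ∩ B| / |A| > 1/3: holds.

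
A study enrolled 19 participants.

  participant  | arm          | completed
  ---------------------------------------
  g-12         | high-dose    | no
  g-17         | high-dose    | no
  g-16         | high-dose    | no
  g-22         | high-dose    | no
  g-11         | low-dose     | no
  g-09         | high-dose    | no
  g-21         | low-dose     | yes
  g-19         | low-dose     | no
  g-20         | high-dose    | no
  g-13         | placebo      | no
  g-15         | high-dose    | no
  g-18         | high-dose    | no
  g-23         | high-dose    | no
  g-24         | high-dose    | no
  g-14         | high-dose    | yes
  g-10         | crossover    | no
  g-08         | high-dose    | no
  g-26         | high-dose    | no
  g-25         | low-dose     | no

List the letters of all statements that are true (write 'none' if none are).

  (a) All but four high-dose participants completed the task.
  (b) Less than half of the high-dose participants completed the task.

|A| = 13, |A ∩ B| = 1, |A ∖ B| = 12.
(a) |A ∖ B| = 4: fails.
(b) |A ∩ B| < |A ∖ B|: holds.

(b)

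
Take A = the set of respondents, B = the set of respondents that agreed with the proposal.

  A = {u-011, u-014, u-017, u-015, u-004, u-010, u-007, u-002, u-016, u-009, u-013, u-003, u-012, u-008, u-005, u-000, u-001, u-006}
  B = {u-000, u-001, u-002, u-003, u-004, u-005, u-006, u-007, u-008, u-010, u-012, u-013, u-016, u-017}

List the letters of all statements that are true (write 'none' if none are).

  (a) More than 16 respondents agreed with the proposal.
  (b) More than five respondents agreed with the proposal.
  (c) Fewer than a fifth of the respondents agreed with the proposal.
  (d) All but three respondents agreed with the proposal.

(b)

|A| = 18, |A ∩ B| = 14, |A ∖ B| = 4.
(a) |A ∩ B| > 16: fails.
(b) |A ∩ B| > 5: holds.
(c) |A ∩ B| / |A| < 1/5: fails.
(d) |A ∖ B| = 3: fails.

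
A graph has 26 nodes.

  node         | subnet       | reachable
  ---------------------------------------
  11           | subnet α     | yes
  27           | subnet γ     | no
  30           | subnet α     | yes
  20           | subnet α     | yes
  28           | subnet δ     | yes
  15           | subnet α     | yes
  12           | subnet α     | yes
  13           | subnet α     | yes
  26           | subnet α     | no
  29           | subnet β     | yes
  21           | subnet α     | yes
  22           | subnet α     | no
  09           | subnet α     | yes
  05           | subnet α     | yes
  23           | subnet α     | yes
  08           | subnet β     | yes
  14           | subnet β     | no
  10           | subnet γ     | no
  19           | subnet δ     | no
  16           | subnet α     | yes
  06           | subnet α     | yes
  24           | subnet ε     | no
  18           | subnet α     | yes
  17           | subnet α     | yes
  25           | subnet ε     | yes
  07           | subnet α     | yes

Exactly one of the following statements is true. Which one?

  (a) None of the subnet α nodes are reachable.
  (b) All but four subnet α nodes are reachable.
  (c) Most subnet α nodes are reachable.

|A| = 17, |A ∩ B| = 15, |A ∖ B| = 2.
(a) requires A ∩ B = ∅ (|A ∩ B| = 0): false.
(b) requires |A ∖ B| = 4: false.
(c) requires |A ∩ B| > |A ∖ B|: true.

(c)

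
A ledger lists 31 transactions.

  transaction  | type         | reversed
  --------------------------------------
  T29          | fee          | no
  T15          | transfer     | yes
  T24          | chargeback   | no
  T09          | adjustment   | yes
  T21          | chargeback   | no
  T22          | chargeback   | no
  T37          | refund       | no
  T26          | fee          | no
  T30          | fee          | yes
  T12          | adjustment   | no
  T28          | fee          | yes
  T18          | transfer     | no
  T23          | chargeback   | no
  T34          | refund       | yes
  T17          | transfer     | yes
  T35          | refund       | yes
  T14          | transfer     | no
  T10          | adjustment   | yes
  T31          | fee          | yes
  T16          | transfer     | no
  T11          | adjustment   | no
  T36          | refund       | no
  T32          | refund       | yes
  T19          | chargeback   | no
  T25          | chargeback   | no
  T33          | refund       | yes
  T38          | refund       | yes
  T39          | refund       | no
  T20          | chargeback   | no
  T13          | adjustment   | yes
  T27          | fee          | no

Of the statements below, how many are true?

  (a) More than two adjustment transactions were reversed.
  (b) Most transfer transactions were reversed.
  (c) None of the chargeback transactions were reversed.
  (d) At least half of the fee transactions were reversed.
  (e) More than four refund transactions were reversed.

(a) adjustment: |A| = 5, |A ∩ B| = 3; needs |A ∩ B| > 2 — true.
(b) transfer: |A| = 5, |A ∩ B| = 2; needs |A ∩ B| > |A ∖ B| — false.
(c) chargeback: |A| = 7, |A ∩ B| = 0; needs A ∩ B = ∅ (|A ∩ B| = 0) — true.
(d) fee: |A| = 6, |A ∩ B| = 3; needs |A ∩ B| ≥ |A ∖ B| — true.
(e) refund: |A| = 8, |A ∩ B| = 5; needs |A ∩ B| > 4 — true.

4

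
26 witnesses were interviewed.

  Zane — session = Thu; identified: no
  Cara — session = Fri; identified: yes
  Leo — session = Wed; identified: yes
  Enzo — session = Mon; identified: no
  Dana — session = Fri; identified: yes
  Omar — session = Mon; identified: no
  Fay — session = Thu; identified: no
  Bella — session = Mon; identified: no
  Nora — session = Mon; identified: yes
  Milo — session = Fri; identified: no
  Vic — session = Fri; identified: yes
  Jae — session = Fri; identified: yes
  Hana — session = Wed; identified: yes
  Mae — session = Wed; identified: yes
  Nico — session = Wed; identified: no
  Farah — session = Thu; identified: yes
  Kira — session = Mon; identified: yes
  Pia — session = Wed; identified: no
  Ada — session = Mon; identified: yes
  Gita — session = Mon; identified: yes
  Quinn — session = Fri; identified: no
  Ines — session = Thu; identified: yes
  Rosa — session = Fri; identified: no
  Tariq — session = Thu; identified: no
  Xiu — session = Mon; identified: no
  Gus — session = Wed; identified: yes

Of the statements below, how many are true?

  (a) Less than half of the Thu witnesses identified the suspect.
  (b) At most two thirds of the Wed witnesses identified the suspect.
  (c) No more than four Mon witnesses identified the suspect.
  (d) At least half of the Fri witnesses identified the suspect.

(a) Thu: |A| = 5, |A ∩ B| = 2; needs |A ∩ B| < |A ∖ B| — true.
(b) Wed: |A| = 6, |A ∩ B| = 4; needs |A ∩ B| / |A| ≤ 2/3 — true.
(c) Mon: |A| = 8, |A ∩ B| = 4; needs |A ∩ B| ≤ 4 — true.
(d) Fri: |A| = 7, |A ∩ B| = 4; needs |A ∩ B| ≥ |A ∖ B| — true.

4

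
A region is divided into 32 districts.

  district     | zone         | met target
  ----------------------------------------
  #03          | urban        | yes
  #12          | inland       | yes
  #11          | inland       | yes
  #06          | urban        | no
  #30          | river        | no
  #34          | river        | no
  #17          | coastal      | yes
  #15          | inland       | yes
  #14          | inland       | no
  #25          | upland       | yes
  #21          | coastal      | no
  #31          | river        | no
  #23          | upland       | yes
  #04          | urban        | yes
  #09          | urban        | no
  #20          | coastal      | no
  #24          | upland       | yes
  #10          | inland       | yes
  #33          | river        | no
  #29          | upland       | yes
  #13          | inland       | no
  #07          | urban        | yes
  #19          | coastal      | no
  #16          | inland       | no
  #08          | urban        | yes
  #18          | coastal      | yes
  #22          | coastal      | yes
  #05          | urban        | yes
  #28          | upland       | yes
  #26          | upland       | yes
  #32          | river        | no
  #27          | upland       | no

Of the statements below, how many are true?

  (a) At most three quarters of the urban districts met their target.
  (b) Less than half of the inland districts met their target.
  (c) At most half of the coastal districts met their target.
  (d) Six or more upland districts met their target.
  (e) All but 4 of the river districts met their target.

3

(a) urban: |A| = 7, |A ∩ B| = 5; needs |A ∩ B| / |A| ≤ 3/4 — true.
(b) inland: |A| = 7, |A ∩ B| = 4; needs |A ∩ B| < |A ∖ B| — false.
(c) coastal: |A| = 6, |A ∩ B| = 3; needs |A ∩ B| ≤ |A ∖ B| — true.
(d) upland: |A| = 7, |A ∩ B| = 6; needs |A ∩ B| ≥ 6 — true.
(e) river: |A| = 5, |A ∩ B| = 0; needs |A ∖ B| = 4 — false.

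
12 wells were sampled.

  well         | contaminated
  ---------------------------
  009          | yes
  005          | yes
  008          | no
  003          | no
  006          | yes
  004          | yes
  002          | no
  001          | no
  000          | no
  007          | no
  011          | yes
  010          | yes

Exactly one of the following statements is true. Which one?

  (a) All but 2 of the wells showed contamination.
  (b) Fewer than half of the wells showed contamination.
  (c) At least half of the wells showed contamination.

(c)

|A| = 12, |A ∩ B| = 6, |A ∖ B| = 6.
(a) requires |A ∖ B| = 2: false.
(b) requires |A ∩ B| < |A ∖ B|: false.
(c) requires |A ∩ B| ≥ |A ∖ B|: true.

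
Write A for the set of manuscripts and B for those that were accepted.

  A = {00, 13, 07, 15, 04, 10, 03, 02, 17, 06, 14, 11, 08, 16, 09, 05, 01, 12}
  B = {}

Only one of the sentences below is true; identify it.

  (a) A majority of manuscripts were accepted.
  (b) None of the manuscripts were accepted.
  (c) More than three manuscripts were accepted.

|A| = 18, |A ∩ B| = 0, |A ∖ B| = 18.
(a) requires |A ∩ B| > |A ∖ B|: false.
(b) requires A ∩ B = ∅ (|A ∩ B| = 0): true.
(c) requires |A ∩ B| > 3: false.

(b)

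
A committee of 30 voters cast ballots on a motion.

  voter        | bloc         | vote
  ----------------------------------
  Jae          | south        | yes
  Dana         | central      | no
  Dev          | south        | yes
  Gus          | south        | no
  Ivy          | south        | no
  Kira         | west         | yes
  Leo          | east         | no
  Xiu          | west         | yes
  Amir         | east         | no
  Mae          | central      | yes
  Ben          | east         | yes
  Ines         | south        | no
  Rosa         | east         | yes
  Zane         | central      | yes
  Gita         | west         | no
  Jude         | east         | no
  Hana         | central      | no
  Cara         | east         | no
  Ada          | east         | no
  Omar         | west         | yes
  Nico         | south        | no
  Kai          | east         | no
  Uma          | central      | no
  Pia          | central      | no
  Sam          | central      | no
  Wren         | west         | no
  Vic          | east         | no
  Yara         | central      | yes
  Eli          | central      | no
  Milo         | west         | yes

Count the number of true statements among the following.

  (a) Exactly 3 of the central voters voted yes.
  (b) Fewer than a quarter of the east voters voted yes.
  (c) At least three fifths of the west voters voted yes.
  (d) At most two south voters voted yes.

4

(a) central: |A| = 9, |A ∩ B| = 3; needs |A ∩ B| = 3 — true.
(b) east: |A| = 9, |A ∩ B| = 2; needs |A ∩ B| / |A| < 1/4 — true.
(c) west: |A| = 6, |A ∩ B| = 4; needs |A ∩ B| / |A| ≥ 3/5 — true.
(d) south: |A| = 6, |A ∩ B| = 2; needs |A ∩ B| ≤ 2 — true.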